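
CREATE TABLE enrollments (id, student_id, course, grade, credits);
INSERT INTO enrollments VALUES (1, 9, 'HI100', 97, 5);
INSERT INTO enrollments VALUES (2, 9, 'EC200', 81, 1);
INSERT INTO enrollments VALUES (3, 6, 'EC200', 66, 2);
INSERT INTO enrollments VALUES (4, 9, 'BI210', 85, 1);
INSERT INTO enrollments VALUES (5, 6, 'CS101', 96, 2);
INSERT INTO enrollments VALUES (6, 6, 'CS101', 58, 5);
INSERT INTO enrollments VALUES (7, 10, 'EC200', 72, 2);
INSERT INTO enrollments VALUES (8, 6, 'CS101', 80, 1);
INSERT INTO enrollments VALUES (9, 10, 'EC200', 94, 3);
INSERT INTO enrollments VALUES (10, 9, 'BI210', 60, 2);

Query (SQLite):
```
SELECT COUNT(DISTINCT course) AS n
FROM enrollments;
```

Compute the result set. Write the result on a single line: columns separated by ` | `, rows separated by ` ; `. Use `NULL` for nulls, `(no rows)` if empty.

Count distinct non-NULL course values.

4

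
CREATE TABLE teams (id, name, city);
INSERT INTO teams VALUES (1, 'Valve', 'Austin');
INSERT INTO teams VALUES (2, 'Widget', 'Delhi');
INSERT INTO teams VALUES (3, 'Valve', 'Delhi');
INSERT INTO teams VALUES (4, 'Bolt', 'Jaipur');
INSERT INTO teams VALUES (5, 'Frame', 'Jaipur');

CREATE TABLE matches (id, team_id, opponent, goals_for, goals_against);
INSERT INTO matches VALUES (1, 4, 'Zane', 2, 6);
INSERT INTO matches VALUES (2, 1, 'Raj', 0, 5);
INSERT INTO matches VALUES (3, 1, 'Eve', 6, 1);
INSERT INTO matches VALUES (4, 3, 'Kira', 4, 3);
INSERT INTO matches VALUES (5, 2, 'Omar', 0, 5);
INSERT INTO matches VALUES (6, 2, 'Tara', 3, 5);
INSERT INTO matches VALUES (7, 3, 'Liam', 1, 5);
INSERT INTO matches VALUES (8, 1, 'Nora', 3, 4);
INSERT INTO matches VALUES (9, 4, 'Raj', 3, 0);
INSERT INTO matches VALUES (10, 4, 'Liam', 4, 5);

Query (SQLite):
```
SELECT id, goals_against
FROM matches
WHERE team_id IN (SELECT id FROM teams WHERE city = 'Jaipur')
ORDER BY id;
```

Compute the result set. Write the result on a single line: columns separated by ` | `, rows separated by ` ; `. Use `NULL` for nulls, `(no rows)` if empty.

Inner query: teams.id where city = 'Jaipur'.
Outer: keep matches rows whose team_id is in that set.
Inner query → {4, 5}

1 | 6 ; 9 | 0 ; 10 | 5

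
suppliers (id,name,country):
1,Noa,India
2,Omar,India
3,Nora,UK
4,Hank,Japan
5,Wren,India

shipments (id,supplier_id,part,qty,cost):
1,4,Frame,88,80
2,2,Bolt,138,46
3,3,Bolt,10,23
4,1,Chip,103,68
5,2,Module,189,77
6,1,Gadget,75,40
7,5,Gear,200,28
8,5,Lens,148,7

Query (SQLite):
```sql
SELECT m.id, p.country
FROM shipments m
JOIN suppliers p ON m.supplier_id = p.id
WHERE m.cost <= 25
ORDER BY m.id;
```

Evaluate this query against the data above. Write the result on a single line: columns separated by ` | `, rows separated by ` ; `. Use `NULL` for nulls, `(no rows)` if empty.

3 | UK ; 8 | India

Each shipments row matches the suppliers row where supplier_id = suppliers.id.
Then keep rows with m.cost <= 25.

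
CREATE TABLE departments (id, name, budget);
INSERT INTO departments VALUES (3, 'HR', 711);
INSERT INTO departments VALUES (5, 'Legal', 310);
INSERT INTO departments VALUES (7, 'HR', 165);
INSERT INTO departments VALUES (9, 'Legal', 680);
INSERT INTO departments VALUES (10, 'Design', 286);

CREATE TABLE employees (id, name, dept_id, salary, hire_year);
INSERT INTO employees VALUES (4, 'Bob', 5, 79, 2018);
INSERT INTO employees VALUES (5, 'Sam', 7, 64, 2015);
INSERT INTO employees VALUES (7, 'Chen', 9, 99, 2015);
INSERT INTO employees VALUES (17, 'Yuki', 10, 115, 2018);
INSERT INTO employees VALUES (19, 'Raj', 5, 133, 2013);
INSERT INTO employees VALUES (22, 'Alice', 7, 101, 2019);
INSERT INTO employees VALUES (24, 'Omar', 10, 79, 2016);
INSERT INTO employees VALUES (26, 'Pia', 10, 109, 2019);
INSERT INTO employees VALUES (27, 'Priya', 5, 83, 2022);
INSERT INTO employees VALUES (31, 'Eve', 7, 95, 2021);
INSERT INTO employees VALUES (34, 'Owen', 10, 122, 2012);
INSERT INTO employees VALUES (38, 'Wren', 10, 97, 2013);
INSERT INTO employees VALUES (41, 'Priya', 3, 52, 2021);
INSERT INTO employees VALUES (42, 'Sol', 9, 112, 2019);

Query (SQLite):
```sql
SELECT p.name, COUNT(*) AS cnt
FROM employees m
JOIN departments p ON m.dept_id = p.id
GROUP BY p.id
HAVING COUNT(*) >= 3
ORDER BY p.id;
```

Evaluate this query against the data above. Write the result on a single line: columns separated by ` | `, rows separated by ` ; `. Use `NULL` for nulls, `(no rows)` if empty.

Join each employees row to its departments via dept_id.
Group joined rows by departments.id; compute COUNT(*) per group.
HAVING: keep groups with count ≥ 3.
  3: ids {41} → COUNT(*)=1
  5: ids {4, 19, 27} → COUNT(*)=3
  7: ids {5, 22, 31} → COUNT(*)=3
  9: ids {7, 42} → COUNT(*)=2
  10: ids {17, 24, 26, 34, 38} → COUNT(*)=5

Legal | 3 ; HR | 3 ; Design | 5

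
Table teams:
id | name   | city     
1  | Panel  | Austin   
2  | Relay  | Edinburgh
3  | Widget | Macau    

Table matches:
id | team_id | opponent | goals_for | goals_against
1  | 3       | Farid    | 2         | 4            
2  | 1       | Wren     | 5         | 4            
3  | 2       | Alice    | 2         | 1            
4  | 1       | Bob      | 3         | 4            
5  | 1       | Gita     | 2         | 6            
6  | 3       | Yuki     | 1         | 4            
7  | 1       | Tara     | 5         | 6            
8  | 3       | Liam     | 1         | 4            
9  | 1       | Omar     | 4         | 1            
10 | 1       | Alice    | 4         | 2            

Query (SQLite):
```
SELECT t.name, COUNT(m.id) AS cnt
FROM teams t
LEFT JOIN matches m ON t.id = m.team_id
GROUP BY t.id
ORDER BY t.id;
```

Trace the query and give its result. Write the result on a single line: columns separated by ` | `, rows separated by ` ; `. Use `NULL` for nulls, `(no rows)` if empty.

Panel | 6 ; Relay | 1 ; Widget | 3

LEFT JOIN keeps every teams row; unmatched ones get NULL for matches columns.
Group by teams.id and compute COUNT(m.id). COUNT(col) of an all-NULL group is 0.
  1: ids {2, 4, 5, 7, 9, 10} → COUNT(m.id)=6
  2: ids {3} → COUNT(m.id)=1
  3: ids {1, 6, 8} → COUNT(m.id)=3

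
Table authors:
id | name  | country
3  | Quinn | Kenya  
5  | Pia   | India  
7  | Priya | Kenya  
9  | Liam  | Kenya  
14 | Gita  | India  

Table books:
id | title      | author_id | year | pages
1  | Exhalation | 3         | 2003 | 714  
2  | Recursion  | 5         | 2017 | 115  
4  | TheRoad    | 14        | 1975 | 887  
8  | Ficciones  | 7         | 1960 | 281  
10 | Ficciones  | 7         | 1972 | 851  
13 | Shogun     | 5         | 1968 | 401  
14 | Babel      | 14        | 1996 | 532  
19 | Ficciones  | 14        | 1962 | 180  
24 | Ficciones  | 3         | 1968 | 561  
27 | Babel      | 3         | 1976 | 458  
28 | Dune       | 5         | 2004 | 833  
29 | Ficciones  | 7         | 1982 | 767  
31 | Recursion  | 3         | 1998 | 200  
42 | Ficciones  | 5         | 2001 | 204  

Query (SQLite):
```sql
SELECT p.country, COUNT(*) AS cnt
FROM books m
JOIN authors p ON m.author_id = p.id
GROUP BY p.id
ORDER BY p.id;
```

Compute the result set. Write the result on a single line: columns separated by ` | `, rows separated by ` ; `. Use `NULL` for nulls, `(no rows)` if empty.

Join each books row to its authors via author_id.
Group joined rows by authors.id; compute COUNT(*) per group.
  3: ids {1, 24, 27, 31} → COUNT(*)=4
  5: ids {2, 13, 28, 42} → COUNT(*)=4
  7: ids {8, 10, 29} → COUNT(*)=3
  14: ids {4, 14, 19} → COUNT(*)=3

Kenya | 4 ; India | 4 ; Kenya | 3 ; India | 3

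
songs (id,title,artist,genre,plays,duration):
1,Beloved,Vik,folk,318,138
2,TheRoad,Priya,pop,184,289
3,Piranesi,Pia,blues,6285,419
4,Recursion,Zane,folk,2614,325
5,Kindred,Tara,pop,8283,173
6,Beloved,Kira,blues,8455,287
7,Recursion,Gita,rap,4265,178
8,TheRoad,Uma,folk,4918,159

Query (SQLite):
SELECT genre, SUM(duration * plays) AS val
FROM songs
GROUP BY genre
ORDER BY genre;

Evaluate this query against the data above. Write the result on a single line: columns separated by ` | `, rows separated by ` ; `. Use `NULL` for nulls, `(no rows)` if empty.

blues | 5060000 ; folk | 1675396 ; pop | 1486135 ; rap | 759170

For each row compute duration * plays.
Group by genre; take SUM of the expression per group.
  blues: ids {3, 6} → SUM(duration * plays)=5060000
  folk: ids {1, 4, 8} → SUM(duration * plays)=1675396
  pop: ids {2, 5} → SUM(duration * plays)=1486135
  rap: ids {7} → SUM(duration * plays)=759170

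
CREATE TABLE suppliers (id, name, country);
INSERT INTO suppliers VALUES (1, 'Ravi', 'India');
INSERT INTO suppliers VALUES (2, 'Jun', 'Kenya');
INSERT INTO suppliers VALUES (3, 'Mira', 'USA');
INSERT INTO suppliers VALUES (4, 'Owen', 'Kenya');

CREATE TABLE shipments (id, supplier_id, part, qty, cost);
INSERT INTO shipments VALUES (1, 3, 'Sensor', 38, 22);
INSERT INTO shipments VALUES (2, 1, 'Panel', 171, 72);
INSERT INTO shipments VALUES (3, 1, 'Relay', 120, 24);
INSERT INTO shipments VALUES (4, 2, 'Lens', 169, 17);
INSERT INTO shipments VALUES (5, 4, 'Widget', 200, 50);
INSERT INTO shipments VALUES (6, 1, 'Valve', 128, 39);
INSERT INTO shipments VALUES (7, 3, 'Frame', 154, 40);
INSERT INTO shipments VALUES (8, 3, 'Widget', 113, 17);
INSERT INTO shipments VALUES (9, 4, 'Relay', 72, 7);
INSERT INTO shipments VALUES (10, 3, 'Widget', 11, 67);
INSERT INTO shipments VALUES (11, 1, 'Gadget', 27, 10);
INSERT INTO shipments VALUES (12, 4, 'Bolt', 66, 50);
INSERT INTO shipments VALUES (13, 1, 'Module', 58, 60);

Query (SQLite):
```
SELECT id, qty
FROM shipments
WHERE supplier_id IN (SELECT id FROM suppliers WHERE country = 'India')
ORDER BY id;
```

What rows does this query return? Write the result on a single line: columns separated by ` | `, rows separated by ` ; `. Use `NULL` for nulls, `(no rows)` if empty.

2 | 171 ; 3 | 120 ; 6 | 128 ; 11 | 27 ; 13 | 58

Inner query: suppliers.id where country = 'India'.
Outer: keep shipments rows whose supplier_id is in that set.
Inner query → {1}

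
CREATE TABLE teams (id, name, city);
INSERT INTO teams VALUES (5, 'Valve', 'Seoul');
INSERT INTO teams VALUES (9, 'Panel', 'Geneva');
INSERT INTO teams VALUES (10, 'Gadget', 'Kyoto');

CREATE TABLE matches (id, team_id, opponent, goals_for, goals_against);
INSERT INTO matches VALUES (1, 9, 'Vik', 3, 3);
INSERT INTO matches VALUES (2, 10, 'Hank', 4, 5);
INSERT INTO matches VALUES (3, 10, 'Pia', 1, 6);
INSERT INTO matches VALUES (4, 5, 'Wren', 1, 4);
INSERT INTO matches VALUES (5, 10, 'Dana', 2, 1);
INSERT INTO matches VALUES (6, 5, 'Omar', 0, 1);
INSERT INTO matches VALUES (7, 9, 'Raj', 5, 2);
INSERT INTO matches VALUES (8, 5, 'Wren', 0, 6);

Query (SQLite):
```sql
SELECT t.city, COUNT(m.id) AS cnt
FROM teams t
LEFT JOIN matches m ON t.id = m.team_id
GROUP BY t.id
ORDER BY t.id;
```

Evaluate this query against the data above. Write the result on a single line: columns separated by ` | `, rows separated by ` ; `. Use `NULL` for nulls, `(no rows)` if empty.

LEFT JOIN keeps every teams row; unmatched ones get NULL for matches columns.
Group by teams.id and compute COUNT(m.id). COUNT(col) of an all-NULL group is 0.
  5: ids {4, 6, 8} → COUNT(m.id)=3
  9: ids {1, 7} → COUNT(m.id)=2
  10: ids {2, 3, 5} → COUNT(m.id)=3

Seoul | 3 ; Geneva | 2 ; Kyoto | 3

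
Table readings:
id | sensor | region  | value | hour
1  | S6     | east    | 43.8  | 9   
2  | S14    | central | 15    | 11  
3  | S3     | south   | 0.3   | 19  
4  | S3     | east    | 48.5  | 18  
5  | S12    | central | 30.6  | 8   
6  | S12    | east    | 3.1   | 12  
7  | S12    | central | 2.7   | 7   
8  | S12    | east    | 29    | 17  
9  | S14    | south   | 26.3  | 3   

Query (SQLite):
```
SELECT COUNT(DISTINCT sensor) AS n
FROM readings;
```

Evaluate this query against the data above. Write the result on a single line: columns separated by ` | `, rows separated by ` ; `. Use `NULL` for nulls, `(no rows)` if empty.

4

Count distinct non-NULL sensor values.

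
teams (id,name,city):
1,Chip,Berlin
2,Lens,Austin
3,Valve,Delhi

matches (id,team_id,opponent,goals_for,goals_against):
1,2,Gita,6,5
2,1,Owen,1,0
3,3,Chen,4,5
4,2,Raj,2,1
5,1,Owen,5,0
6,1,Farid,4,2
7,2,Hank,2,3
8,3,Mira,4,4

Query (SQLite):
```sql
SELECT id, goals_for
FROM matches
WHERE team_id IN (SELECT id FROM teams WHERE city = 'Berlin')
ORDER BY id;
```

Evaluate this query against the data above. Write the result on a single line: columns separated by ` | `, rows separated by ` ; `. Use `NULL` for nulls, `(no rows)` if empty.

2 | 1 ; 5 | 5 ; 6 | 4

Inner query: teams.id where city = 'Berlin'.
Outer: keep matches rows whose team_id is in that set.
Inner query → {1}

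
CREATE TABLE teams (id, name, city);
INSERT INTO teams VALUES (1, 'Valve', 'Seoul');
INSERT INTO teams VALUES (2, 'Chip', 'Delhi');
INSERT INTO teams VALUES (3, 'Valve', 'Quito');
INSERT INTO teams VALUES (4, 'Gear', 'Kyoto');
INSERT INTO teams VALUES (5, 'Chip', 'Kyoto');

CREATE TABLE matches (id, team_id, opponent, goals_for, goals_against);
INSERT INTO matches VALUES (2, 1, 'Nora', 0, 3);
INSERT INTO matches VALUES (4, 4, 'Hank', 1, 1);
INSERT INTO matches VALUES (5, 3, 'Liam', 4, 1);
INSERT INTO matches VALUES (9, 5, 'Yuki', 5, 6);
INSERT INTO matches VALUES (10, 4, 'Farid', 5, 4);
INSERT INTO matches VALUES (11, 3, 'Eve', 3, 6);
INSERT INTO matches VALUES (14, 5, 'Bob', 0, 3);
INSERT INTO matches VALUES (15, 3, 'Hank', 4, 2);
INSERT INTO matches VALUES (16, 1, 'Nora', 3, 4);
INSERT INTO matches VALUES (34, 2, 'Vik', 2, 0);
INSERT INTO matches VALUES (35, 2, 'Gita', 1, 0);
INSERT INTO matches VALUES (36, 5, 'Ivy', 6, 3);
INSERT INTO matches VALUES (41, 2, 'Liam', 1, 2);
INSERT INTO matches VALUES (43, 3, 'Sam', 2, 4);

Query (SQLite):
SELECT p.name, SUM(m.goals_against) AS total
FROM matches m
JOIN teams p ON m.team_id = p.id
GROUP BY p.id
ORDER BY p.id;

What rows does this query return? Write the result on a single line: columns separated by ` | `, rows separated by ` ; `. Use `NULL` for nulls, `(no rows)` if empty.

Join each matches row to its teams via team_id.
Group joined rows by teams.id; compute SUM(m.goals_against) per group.
  1: ids {2, 16} → SUM(m.goals_against)=7
  2: ids {34, 35, 41} → SUM(m.goals_against)=2
  3: ids {5, 11, 15, 43} → SUM(m.goals_against)=13
  4: ids {4, 10} → SUM(m.goals_against)=5
  5: ids {9, 14, 36} → SUM(m.goals_against)=12

Valve | 7 ; Chip | 2 ; Valve | 13 ; Gear | 5 ; Chip | 12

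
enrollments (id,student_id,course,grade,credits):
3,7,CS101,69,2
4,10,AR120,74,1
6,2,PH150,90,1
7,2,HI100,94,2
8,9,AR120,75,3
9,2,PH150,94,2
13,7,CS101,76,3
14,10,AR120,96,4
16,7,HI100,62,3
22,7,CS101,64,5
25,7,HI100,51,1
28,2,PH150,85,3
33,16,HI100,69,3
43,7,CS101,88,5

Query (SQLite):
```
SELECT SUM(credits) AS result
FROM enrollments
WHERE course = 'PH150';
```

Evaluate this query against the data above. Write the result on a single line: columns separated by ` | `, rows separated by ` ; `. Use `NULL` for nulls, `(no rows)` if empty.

6

Rows where course='PH150' → credits values: [1, 2, 3].
SUM of non-NULL values = 6.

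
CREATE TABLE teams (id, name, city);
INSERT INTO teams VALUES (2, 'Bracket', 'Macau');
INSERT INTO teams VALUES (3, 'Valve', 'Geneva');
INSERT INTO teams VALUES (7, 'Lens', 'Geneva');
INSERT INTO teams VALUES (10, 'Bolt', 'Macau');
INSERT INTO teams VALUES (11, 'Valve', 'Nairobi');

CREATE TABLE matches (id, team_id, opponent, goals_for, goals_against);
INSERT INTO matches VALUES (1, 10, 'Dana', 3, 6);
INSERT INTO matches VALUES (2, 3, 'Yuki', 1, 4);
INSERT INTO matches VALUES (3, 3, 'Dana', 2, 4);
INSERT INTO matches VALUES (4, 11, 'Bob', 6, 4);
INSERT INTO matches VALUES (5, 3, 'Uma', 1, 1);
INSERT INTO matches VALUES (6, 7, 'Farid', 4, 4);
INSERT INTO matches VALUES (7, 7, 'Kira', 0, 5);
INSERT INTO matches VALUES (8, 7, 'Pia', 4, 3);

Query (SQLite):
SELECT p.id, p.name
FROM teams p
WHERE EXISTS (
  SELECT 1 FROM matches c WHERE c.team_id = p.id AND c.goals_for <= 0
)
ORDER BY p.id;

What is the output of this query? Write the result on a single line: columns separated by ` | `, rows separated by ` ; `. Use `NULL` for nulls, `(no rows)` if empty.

7 | Lens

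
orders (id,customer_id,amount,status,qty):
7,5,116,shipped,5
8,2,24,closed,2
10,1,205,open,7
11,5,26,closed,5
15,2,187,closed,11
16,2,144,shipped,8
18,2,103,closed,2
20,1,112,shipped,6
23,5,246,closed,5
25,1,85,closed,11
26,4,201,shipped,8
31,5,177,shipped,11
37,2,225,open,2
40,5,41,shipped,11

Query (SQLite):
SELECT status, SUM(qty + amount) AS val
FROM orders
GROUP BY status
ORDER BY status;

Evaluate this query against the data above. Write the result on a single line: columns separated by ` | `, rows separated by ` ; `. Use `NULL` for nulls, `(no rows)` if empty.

For each row compute qty + amount.
Group by status; take SUM of the expression per group.
  closed: ids {8, 11, 15, 18, 23, 25} → SUM(qty + amount)=707
  open: ids {10, 37} → SUM(qty + amount)=439
  shipped: ids {7, 16, 20, 26, 31, 40} → SUM(qty + amount)=840

closed | 707 ; open | 439 ; shipped | 840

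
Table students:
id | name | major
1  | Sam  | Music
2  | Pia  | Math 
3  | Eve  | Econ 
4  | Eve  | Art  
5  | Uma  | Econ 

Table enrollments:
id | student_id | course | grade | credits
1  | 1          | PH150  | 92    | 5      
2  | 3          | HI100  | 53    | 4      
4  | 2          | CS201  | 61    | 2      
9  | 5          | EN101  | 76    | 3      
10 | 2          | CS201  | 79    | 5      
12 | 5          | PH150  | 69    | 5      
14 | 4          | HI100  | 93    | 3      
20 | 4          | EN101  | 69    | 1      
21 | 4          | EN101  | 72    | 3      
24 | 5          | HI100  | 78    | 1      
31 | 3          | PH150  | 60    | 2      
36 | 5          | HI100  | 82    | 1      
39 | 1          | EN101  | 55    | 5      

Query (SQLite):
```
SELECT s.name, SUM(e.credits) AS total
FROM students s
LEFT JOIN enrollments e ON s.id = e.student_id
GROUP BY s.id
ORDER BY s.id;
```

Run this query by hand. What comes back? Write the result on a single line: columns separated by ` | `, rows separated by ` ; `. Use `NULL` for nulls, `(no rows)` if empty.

Sam | 10 ; Pia | 7 ; Eve | 6 ; Eve | 7 ; Uma | 10

LEFT JOIN keeps every students row; unmatched ones get NULL for enrollments columns.
Group by students.id and compute SUM(e.credits). SUM over an all-NULL group is NULL.
  1: ids {1, 39} → SUM(e.credits)=10
  2: ids {4, 10} → SUM(e.credits)=7
  3: ids {2, 31} → SUM(e.credits)=6
  4: ids {14, 20, 21} → SUM(e.credits)=7
  5: ids {9, 12, 24, 36} → SUM(e.credits)=10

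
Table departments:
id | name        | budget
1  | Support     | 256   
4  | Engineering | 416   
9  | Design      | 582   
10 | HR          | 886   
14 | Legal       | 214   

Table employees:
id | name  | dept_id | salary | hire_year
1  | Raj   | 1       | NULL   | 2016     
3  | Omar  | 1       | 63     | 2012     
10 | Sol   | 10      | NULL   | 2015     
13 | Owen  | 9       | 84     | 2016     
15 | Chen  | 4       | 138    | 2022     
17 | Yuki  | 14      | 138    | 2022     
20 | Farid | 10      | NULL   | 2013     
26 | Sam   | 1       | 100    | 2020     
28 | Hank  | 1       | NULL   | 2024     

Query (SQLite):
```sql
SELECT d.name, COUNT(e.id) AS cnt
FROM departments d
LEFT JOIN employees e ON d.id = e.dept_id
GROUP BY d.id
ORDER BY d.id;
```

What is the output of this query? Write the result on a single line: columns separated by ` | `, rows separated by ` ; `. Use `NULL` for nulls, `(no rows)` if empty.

Support | 4 ; Engineering | 1 ; Design | 1 ; HR | 2 ; Legal | 1

LEFT JOIN keeps every departments row; unmatched ones get NULL for employees columns.
Group by departments.id and compute COUNT(e.id). COUNT(col) of an all-NULL group is 0.
  1: ids {1, 3, 26, 28} → COUNT(e.id)=4
  4: ids {15} → COUNT(e.id)=1
  9: ids {13} → COUNT(e.id)=1
  10: ids {10, 20} → COUNT(e.id)=2
  14: ids {17} → COUNT(e.id)=1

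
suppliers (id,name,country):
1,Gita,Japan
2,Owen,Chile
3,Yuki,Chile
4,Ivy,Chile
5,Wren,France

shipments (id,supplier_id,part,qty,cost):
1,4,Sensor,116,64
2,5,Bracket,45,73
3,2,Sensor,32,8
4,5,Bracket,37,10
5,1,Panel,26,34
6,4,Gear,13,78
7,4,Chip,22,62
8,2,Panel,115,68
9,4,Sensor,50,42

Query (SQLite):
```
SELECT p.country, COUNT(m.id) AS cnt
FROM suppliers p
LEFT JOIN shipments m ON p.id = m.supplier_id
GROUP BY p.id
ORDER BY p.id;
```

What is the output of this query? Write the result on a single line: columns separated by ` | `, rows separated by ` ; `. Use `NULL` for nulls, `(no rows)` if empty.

LEFT JOIN keeps every suppliers row; unmatched ones get NULL for shipments columns.
Group by suppliers.id and compute COUNT(m.id). COUNT(col) of an all-NULL group is 0.
  1: ids {5} → COUNT(m.id)=1
  2: ids {3, 8} → COUNT(m.id)=2
  3: ids {—} → COUNT(m.id)=0
  4: ids {1, 6, 7, 9} → COUNT(m.id)=4
  5: ids {2, 4} → COUNT(m.id)=2

Japan | 1 ; Chile | 2 ; Chile | 0 ; Chile | 4 ; France | 2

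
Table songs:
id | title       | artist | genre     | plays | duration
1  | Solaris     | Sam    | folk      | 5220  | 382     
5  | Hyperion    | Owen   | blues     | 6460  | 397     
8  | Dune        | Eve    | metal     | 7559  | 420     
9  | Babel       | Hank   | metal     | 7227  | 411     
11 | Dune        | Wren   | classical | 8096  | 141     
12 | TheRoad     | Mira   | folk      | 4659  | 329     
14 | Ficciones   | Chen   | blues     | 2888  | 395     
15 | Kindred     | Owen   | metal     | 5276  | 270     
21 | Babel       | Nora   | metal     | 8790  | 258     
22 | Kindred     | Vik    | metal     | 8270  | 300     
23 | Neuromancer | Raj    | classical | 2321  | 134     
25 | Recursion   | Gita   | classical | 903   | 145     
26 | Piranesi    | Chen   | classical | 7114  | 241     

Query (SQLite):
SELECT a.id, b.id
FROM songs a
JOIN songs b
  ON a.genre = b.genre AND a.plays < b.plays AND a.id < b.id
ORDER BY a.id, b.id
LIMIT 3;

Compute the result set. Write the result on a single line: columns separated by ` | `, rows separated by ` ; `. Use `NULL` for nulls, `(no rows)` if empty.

8 | 21 ; 8 | 22 ; 9 | 21

Pairs (a,b) with same genre, a.plays < b.plays, a.id < b.id.
genre groups: blues:{5,14} classical:{11,23,25,26} folk:{1,12} metal:{8,9,15,21,22}
Ordered by (a.id, b.id); first 3.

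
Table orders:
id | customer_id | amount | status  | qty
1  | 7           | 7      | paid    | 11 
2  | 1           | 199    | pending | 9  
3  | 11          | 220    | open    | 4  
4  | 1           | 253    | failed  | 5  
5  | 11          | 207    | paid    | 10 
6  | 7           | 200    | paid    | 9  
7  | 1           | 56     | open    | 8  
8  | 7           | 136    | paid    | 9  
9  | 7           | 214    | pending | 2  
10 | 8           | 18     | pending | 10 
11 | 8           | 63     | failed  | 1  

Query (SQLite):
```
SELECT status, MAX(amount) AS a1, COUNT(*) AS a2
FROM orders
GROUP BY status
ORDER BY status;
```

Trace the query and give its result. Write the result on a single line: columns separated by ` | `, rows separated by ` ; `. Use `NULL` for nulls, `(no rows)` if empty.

failed | 253 | 2 ; open | 220 | 2 ; paid | 207 | 4 ; pending | 214 | 3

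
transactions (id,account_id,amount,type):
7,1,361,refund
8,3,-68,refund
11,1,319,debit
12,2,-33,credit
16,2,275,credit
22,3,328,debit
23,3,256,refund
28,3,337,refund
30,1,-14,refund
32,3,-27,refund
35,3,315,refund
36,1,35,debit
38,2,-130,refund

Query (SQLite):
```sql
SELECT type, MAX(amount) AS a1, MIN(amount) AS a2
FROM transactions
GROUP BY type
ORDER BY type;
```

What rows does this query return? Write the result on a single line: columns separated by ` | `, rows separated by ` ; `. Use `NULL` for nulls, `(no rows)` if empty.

Group transactions by type.
Per group compute: MAX(amount), MIN(amount).
  credit: ids {12, 16} → MAX(amount)=275, MIN(amount)=-33
  debit: ids {11, 22, 36} → MAX(amount)=328, MIN(amount)=35
  refund: ids {7, 8, 23, 28, 30, 32, 35, 38} → MAX(amount)=361, MIN(amount)=-130

credit | 275 | -33 ; debit | 328 | 35 ; refund | 361 | -130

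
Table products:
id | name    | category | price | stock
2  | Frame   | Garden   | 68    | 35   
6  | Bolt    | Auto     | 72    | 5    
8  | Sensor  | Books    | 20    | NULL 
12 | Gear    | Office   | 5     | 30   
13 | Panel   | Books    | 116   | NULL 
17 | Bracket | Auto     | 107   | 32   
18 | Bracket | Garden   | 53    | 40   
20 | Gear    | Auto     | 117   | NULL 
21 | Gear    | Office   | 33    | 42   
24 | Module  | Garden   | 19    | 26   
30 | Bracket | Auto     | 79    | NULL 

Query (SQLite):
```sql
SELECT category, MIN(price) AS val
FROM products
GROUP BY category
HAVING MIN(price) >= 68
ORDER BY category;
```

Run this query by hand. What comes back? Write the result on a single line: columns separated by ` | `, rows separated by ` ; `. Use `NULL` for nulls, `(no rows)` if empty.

Auto | 72

Partition products by category; compute MIN(price) within each group.
HAVING: keep groups where MIN(price) >= 68.
  Auto: ids {6, 17, 20, 30} → MIN(price)=72
  Books: ids {8, 13} → MIN(price)=20
  Garden: ids {2, 18, 24} → MIN(price)=19
  Office: ids {12, 21} → MIN(price)=5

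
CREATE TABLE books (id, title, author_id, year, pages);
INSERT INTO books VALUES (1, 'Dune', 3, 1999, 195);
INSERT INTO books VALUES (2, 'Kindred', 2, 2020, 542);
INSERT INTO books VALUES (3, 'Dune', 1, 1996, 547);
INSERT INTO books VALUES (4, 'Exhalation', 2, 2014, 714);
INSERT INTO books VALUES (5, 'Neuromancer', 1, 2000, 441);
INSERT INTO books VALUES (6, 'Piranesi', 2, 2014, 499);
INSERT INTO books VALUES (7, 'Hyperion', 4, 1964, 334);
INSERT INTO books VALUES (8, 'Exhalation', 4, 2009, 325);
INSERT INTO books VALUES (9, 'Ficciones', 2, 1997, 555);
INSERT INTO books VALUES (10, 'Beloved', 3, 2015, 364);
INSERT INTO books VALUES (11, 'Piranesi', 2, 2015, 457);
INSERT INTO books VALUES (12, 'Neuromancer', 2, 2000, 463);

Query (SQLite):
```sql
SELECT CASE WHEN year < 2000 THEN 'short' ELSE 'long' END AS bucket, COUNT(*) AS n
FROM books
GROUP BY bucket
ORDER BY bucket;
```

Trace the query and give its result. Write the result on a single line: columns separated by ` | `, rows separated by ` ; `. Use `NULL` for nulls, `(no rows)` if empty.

Bucket rows by year < 2000 → 'short' else 'long'; count each bucket.

long | 8 ; short | 4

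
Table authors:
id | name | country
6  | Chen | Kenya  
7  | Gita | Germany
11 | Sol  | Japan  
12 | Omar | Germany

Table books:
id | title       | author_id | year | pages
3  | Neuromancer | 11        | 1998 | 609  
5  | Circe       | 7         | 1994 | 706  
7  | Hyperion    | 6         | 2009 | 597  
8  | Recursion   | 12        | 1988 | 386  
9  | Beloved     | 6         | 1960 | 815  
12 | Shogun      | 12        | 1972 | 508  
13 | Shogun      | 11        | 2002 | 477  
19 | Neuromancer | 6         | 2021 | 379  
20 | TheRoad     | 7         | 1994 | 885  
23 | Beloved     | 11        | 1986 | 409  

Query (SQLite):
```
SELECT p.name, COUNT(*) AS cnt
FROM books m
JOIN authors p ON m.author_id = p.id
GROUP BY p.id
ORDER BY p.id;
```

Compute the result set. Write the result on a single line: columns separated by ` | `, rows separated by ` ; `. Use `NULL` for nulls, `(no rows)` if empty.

Chen | 3 ; Gita | 2 ; Sol | 3 ; Omar | 2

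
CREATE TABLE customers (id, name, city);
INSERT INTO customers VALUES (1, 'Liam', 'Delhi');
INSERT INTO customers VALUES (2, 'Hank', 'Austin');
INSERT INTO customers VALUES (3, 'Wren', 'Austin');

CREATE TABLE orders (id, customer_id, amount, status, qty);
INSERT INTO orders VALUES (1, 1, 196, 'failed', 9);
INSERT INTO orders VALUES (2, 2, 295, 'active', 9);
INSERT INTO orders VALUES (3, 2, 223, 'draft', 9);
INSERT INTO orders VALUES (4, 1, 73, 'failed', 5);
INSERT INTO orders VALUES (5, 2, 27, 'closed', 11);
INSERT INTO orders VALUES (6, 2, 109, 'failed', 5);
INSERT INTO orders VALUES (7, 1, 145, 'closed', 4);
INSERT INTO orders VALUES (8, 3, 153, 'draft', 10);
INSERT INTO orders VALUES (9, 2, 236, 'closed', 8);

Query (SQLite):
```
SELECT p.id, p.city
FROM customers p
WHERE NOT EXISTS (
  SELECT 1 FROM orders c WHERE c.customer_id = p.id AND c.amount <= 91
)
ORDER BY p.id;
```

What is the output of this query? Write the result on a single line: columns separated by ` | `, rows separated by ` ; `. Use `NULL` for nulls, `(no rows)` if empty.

3 | Austin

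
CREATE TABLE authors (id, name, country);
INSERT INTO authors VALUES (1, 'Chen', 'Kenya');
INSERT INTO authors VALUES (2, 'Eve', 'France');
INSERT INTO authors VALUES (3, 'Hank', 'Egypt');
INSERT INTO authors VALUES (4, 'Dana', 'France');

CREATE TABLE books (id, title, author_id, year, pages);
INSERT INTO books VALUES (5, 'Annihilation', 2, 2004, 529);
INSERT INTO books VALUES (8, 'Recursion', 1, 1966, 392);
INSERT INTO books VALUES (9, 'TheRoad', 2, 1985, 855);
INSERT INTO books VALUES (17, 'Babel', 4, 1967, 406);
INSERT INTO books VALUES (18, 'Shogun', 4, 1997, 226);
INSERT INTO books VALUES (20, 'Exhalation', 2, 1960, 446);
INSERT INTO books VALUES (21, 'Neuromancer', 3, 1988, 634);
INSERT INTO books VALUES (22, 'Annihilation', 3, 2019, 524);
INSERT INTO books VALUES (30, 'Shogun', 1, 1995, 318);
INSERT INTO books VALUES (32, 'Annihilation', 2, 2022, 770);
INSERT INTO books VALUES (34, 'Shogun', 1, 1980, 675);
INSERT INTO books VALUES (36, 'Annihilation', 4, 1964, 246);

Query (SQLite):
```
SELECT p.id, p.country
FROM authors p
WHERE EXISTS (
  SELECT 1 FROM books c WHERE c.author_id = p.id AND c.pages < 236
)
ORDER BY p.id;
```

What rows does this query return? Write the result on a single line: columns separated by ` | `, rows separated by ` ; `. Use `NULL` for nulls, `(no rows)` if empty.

For each authors row, check whether any books with matching author_id has pages < 236.
Keep rows where that is true.

4 | France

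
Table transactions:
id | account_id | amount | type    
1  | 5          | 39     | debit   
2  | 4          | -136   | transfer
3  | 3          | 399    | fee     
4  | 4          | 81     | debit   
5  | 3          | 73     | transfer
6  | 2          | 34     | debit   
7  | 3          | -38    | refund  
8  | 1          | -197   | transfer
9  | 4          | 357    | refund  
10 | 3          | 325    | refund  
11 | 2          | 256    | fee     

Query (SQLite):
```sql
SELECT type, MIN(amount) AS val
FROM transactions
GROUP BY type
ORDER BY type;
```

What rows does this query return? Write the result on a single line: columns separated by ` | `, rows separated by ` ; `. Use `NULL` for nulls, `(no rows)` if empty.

debit | 34 ; fee | 256 ; refund | -38 ; transfer | -197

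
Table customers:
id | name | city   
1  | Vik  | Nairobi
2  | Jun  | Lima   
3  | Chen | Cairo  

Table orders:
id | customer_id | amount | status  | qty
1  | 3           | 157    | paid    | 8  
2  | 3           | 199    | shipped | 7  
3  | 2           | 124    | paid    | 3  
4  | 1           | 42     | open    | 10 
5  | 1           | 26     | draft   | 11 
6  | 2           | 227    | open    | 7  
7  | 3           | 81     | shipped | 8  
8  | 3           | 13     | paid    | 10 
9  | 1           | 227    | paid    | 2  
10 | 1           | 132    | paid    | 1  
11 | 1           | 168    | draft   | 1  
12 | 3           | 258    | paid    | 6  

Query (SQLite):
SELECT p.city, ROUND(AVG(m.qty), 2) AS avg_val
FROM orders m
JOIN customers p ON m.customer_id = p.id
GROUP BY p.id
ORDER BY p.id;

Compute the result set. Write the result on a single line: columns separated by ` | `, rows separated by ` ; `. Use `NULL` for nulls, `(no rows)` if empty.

Join each orders row to its customers via customer_id.
Group joined rows by customers.id; compute ROUND(AVG(m.qty), 2) per group.
  1: ids {4, 5, 9, 10, 11} → ROUND(AVG(m.qty), 2)=5
  2: ids {3, 6} → ROUND(AVG(m.qty), 2)=5
  3: ids {1, 2, 7, 8, 12} → ROUND(AVG(m.qty), 2)=7.8

Nairobi | 5 ; Lima | 5 ; Cairo | 7.8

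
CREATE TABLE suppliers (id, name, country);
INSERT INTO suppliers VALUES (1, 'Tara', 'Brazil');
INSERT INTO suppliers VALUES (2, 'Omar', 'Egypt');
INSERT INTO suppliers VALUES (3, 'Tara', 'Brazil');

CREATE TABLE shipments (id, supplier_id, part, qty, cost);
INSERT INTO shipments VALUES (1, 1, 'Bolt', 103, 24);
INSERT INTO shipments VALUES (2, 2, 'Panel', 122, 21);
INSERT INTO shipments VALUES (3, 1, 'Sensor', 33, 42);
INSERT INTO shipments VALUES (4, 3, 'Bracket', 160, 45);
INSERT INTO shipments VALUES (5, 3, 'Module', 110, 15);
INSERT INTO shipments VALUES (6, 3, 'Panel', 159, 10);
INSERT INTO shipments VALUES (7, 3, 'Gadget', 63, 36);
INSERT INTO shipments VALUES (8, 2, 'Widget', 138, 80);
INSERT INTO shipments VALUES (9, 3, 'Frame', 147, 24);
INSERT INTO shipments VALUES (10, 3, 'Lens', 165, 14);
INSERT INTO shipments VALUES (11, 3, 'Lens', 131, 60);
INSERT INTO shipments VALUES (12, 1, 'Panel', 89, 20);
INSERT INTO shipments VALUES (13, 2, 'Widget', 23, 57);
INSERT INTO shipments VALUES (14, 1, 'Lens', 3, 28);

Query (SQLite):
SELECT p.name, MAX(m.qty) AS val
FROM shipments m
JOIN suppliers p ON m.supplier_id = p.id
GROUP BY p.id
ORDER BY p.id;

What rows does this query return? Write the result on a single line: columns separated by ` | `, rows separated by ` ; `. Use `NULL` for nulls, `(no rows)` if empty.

Join each shipments row to its suppliers via supplier_id.
Group joined rows by suppliers.id; compute MAX(m.qty) per group.
  1: ids {1, 3, 12, 14} → MAX(m.qty)=103
  2: ids {2, 8, 13} → MAX(m.qty)=138
  3: ids {4, 5, 6, 7, 9, 10, 11} → MAX(m.qty)=165

Tara | 103 ; Omar | 138 ; Tara | 165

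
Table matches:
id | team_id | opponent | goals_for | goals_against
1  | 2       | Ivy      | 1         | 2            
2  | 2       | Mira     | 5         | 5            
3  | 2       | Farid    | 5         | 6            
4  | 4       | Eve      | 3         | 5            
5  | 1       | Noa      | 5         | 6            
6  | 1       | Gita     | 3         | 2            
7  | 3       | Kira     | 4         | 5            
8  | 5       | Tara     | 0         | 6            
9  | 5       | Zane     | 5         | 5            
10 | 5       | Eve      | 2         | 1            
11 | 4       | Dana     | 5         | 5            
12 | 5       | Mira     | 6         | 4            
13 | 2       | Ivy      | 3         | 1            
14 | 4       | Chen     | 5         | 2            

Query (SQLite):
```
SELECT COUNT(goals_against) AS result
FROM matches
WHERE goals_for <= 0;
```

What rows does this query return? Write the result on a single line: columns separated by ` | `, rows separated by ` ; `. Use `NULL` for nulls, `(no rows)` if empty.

Rows where goals_for <= 0 → goals_against values: [6].
COUNT(goals_against) counts non-NULL values → 1.

1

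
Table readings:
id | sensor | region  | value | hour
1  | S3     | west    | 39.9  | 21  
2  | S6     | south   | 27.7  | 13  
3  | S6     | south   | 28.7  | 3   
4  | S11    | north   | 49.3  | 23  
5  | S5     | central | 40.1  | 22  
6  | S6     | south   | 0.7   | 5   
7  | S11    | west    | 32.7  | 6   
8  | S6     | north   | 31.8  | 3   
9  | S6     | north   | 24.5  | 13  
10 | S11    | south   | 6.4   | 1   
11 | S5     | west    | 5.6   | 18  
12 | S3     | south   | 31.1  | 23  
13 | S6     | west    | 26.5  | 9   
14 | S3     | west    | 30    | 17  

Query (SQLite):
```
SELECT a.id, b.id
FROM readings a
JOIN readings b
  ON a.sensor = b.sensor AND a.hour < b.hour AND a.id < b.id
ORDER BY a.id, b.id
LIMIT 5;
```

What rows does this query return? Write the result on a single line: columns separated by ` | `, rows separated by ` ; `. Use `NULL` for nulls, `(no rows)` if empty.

1 | 12 ; 3 | 6 ; 3 | 9 ; 3 | 13 ; 6 | 9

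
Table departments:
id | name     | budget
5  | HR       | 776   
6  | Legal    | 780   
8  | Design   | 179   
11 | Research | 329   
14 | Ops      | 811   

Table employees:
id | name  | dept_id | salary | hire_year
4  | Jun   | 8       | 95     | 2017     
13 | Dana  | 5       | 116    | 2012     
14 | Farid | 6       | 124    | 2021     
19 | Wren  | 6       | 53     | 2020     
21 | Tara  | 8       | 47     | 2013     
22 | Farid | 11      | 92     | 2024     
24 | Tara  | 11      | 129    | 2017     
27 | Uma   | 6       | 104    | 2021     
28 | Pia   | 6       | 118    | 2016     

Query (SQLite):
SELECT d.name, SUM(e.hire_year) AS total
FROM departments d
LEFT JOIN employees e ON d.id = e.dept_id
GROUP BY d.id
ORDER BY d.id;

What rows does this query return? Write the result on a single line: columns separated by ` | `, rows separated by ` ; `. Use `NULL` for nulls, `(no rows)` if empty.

HR | 2012 ; Legal | 8078 ; Design | 4030 ; Research | 4041 ; Ops | NULL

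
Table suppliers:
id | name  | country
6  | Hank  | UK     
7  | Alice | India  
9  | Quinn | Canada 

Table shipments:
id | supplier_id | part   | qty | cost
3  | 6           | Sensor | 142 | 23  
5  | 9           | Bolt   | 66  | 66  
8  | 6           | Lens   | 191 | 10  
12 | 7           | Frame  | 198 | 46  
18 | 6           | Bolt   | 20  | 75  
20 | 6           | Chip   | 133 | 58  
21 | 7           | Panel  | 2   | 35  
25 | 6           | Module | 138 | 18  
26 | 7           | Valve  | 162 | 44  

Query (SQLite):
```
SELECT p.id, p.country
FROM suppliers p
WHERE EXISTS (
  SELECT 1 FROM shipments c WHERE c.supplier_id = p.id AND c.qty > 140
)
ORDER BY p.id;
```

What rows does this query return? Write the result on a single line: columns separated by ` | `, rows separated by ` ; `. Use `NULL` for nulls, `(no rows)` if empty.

For each suppliers row, check whether any shipments with matching supplier_id has qty > 140.
Keep rows where that is true.

6 | UK ; 7 | India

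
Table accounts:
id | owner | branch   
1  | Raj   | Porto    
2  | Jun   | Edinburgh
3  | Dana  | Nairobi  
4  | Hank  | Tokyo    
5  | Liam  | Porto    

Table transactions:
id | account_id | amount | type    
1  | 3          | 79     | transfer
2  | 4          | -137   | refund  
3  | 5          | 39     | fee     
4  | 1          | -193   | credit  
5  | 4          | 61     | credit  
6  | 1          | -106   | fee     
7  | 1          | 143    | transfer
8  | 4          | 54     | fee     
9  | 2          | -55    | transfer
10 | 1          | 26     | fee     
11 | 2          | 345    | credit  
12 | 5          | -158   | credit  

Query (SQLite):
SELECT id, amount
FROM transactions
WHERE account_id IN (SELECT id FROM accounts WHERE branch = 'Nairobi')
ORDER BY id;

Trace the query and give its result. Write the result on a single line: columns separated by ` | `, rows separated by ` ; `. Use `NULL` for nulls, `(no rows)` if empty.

Inner query: accounts.id where branch = 'Nairobi'.
Outer: keep transactions rows whose account_id is in that set.
Inner query → {3}

1 | 79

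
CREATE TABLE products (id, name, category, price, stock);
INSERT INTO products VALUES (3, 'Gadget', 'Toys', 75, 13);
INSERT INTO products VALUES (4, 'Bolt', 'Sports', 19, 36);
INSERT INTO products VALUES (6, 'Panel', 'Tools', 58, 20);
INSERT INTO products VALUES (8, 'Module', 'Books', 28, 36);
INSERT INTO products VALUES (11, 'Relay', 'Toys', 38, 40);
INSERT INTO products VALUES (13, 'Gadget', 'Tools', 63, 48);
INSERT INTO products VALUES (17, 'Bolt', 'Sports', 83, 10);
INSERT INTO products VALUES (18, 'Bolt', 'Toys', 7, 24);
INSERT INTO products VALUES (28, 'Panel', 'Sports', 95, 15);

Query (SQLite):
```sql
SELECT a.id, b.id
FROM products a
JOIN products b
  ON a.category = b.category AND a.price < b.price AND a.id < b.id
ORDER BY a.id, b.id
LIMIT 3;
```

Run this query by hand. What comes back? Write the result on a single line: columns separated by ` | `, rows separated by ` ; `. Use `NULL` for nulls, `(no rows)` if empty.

Pairs (a,b) with same category, a.price < b.price, a.id < b.id.
category groups: Books:{8} Sports:{4,17,28} Tools:{6,13} Toys:{3,11,18}
Ordered by (a.id, b.id); first 3.

4 | 17 ; 4 | 28 ; 6 | 13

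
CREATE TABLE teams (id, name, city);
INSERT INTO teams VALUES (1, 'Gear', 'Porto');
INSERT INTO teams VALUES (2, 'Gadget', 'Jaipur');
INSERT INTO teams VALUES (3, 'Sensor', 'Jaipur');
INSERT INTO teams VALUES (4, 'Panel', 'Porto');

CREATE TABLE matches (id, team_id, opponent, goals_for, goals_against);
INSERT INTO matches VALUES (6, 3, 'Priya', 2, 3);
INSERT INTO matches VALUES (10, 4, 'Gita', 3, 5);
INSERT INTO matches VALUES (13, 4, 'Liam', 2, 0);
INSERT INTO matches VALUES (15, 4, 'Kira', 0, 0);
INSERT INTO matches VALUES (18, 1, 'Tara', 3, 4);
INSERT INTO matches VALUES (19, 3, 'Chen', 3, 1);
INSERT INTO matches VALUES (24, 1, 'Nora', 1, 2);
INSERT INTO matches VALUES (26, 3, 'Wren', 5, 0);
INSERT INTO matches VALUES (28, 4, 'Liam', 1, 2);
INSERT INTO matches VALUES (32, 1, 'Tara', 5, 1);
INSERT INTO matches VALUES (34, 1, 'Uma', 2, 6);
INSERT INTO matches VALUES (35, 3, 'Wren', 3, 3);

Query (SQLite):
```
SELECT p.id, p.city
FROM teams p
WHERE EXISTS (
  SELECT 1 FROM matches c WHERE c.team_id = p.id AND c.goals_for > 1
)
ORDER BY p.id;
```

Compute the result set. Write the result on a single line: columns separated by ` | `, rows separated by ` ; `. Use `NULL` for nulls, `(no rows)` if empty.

1 | Porto ; 3 | Jaipur ; 4 | Porto

For each teams row, check whether any matches with matching team_id has goals_for > 1.
Keep rows where that is true.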